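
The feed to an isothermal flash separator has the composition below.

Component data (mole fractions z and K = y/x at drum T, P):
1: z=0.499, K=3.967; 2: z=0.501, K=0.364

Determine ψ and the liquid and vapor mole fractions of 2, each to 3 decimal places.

Newton–Raphson from ψ = 0.38:
  ψ = 0.380: g = 0.2757, g' = -1.323 → ψ = 0.588
  ψ = 0.588: g = 0.0300, g' = -1.100 → ψ = 0.616
Converged at ψ = 0.616.
Compositions from xᵢ = zᵢ/(1+ψ(Kᵢ−1)), yᵢ = Kᵢxᵢ:
  1: x = 0.177, y = 0.700
  2: x = 0.823, y = 0.300

ψ = 0.616, x_2 = 0.823, y_2 = 0.300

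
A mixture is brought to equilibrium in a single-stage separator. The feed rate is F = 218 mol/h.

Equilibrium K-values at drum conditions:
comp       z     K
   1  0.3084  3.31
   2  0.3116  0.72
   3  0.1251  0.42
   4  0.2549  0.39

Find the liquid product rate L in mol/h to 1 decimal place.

L = 139.2 mol/h

Iterate (Newton) starting at β = 0.43:
  β = 0.4300: g = -0.04923, g' = -0.6947 → β = 0.3591
  β = 0.3591: g = 0.00162, g' = -0.7445 → β = 0.3613
Converged at β = 0.3613.
Then V = β·F = 0.3613·218 = 78.8 mol/h and L = F − V = 139.2 mol/h.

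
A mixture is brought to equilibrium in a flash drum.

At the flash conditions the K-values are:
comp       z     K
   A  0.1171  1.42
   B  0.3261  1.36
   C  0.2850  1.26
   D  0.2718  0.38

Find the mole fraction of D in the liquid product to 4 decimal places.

x_D = 0.3469

Material balance + equilibrium reduce to Σ zᵢ(Kᵢ−1)/(1+ψ(Kᵢ−1)) = 0.
Feasibility: ΣzᵢKᵢ = 1.0722, Σzᵢ/Kᵢ = 1.2637 — both > 1, two phases present.
Newton–Raphson from ψ = 0.56:
  ψ = 0.5600: g = -0.05594, g' = -0.3027 → ψ = 0.3752
  ψ = 0.3752: g = -0.00616, g' = -0.2416 → ψ = 0.3496
  ψ = 0.3496: g = -0.00008, g' = -0.2356 → ψ = 0.3493
Converged at ψ = 0.3493.
Compositions from xᵢ = zᵢ/(1+ψ(Kᵢ−1)), yᵢ = Kᵢxᵢ:
  A: x = 0.1021, y = 0.1450
  B: x = 0.2897, y = 0.3940
  C: x = 0.2613, y = 0.3292
  D: x = 0.3469, y = 0.1318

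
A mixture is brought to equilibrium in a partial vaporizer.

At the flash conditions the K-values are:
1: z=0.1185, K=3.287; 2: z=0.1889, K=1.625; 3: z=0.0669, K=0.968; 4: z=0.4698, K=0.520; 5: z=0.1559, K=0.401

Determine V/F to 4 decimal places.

V/F = 0.0900

Material balance + equilibrium reduce to Σ zᵢ(Kᵢ−1)/(1+V/F(Kᵢ−1)) = 0.
g(0) = ΣzᵢKᵢ − 1 = 0.0680 and g(1) = 1 − Σzᵢ/Kᵢ = -0.5136, so a root lies in (0, 1).
Newton iteration, V/F⁰ = 0.5:
  V/F = 0.5000: g = -0.21582, g' = -0.4792 → V/F = 0.0496
  V/F = 0.0496: g = 0.02850, g' = -0.7424 → V/F = 0.0880
  V/F = 0.0880: g = 0.00132, g' = -0.6762 → V/F = 0.0900
Converged at V/F = 0.0900.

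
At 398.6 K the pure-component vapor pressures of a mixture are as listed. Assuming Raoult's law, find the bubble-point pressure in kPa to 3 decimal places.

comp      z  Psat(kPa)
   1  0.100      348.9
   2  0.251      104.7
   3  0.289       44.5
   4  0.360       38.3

Pbub = 87.818 kPa

At the bubble point ψ → 0, so ΣzᵢKᵢ = 1 with Kᵢ = Pᵢˢᵃᵗ/P ⇒ P = ΣzᵢPᵢˢᵃᵗ.
P = 0.100·348.9 + 0.251·104.7 + 0.289·44.5 + 0.360·38.3 = 87.818 kPa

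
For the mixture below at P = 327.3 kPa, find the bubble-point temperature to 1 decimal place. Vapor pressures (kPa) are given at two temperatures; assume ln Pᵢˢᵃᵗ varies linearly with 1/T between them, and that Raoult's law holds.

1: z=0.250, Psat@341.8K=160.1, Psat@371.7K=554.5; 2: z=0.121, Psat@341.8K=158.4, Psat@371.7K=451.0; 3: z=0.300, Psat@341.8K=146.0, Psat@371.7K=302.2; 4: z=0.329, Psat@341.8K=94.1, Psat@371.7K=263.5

Bubble-point temperature: ΣzᵢPᵢˢᵃᵗ(T) = P. Interpolate ln Pᵢˢᵃᵗ = aᵢ + bᵢ/T.
  T = 341.8 K: ΣzᵢPᵢˢᵃᵗ = 133.95 kPa
  T = 371.7 K: ΣzᵢPᵢˢᵃᵗ = 370.55 kPa
  T = 356.8 K: ΣzᵢPᵢˢᵃᵗ = 226.81 kPa
  T = 364.2 K: ΣzᵢPᵢˢᵃᵗ = 290.55 kPa
  T = 367.9 K: ΣzᵢPᵢˢᵃᵗ = 327.91 kPa
  T = 366.0 K: ΣzᵢPᵢˢᵃᵗ = 308.23 kPa
Interpolating between 366.0 K and 367.9 K gives T ≈ 367.8 K.

T = 367.8 K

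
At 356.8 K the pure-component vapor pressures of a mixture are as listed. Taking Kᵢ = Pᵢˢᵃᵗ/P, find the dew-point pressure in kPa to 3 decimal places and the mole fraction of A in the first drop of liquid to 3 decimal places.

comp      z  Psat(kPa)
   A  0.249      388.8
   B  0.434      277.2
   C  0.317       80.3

Pdew = 162.502 kPa, x_A = 0.104

At the dew point ψ → 1, so Σzᵢ/Kᵢ = 1 with Kᵢ = Pᵢˢᵃᵗ/P ⇒ 1/P = Σzᵢ/Pᵢˢᵃᵗ.
1/P = 0.249/388.8 + 0.434/277.2 + 0.317/80.3 = 0.006154 ⇒ P = 162.502 kPa
xᵢ = zᵢP/Pᵢˢᵃᵗ ⇒ x_A = 0.249·162.502/388.8 = 0.104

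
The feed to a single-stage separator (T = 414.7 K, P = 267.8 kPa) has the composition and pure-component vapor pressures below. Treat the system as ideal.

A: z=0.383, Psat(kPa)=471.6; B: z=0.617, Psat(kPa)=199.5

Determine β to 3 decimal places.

Raoult's law: Kᵢ = Pᵢˢᵃᵗ/P = Pᵢˢᵃᵗ/267.8.
  K_A = 471.6/267.8 = 1.76102, K_B = 199.5/267.8 = 0.74496
Rachford–Rice: g(β) = Σ zᵢ(Kᵢ−1)/(1+β(Kᵢ−1)) = 0.
Feasibility: ΣzᵢKᵢ = 1.134, Σzᵢ/Kᵢ = 1.046 — both > 1, two phases present.
Binary case is linear: z₁(K₁−1)(1+β(K₂−1)) + z₂(K₂−1)(1+β(K₁−1)) = 0
⇒ β = [z₁(K₁−1)+z₂(K₂−1)] / [−(K₁−1)(K₂−1)] = 0.1341/0.1941 = 0.691

β = 0.691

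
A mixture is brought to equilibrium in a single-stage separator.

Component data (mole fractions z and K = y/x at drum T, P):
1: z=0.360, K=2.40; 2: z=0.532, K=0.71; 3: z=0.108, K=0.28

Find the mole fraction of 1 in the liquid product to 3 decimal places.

x_1 = 0.214

Rachford–Rice: g(β) = Σ zᵢ(Kᵢ−1)/(1+β(Kᵢ−1)) = 0.
g(0) = ΣzᵢKᵢ − 1 = 0.272 and g(1) = 1 − Σzᵢ/Kᵢ = -0.285, so a root lies in (0, 1).
Newton–Raphson from β = 0.5:
  β = 0.500: g = -0.0055, g' = -0.442 → β = 0.488
Converged at β = 0.488.
Compositions from xᵢ = zᵢ/(1+β(Kᵢ−1)), yᵢ = Kᵢxᵢ:
  1: x = 0.214, y = 0.513
  2: x = 0.620, y = 0.440
  3: x = 0.166, y = 0.047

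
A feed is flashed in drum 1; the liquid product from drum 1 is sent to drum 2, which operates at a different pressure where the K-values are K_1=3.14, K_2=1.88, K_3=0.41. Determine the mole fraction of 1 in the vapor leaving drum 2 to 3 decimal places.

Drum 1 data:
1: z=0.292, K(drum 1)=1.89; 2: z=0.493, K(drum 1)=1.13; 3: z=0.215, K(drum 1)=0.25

y_1 (drum 2) = 0.230

Drum 1:
Rachford–Rice: g(ψ₁) = Σ zᵢ(Kᵢ−1)/(1+ψ₁(Kᵢ−1)) = 0.
g(0) = ΣzᵢKᵢ − 1 = 0.163 and g(1) = 1 − Σzᵢ/Kᵢ = -0.451, so a root lies in (0, 1).
Newton–Raphson from ψ₁ = 0.69:
  ψ₁ = 0.690: g = -0.1144, g' = -0.615 → ψ₁ = 0.504
  ψ₁ = 0.504: g = -0.0197, g' = -0.430 → ψ₁ = 0.458
  ψ₁ = 0.458: g = -0.0006, g' = -0.405 → ψ₁ = 0.457
Converged at ψ₁ = 0.457.
Drum-1 compositions:
  1: x = 0.208, y = 0.392
  2: x = 0.465, y = 0.526
  3: x = 0.327, y = 0.082
Drum-2 feed = drum-1 liquid: z₂ = (0.2076, 0.4654, 0.3270).
Drum 2:
Let ψ₂ = V/F and solve Σ zᵢ(Kᵢ−1)/(1+ψ₂(Kᵢ−1)) = 0.
g(0) = ΣzᵢKᵢ − 1 = 0.661 and g(1) = 1 − Σzᵢ/Kᵢ = -0.111, so a root lies in (0, 1).
Newton–Raphson from ψ₂ = 0.5:
  ψ₂ = 0.500: g = 0.2253, g' = -0.625 → ψ₂ = 0.861
  ψ₂ = 0.861: g = -0.0027, g' = -0.704 → ψ₂ = 0.857
Converged at ψ₂ = 0.857.
  1: x = 0.073, y = 0.230
  2: x = 0.265, y = 0.499
  3: x = 0.661, y = 0.271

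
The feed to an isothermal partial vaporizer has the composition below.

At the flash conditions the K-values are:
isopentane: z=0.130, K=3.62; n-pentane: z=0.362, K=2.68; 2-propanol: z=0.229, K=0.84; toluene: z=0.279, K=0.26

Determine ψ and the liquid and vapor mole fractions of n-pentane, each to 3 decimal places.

ψ = 0.626, x_n-pentane = 0.176, y_n-pentane = 0.473

Let ψ = V/F and solve Σ zᵢ(Kᵢ−1)/(1+ψ(Kᵢ−1)) = 0.
Feasibility: ΣzᵢKᵢ = 1.706, Σzᵢ/Kᵢ = 1.517 — both > 1, two phases present.
Iterate (Newton) starting at ψ = 0.3:
  ψ = 0.300: g = 0.2912, g' = -0.990 → ψ = 0.594
  ψ = 0.594: g = 0.0287, g' = -0.886 → ψ = 0.626
Converged at ψ = 0.626.
Compositions from xᵢ = zᵢ/(1+ψ(Kᵢ−1)), yᵢ = Kᵢxᵢ:
  isopentane: x = 0.049, y = 0.178
  n-pentane: x = 0.176, y = 0.473
  2-propanol: x = 0.254, y = 0.214
  toluene: x = 0.520, y = 0.135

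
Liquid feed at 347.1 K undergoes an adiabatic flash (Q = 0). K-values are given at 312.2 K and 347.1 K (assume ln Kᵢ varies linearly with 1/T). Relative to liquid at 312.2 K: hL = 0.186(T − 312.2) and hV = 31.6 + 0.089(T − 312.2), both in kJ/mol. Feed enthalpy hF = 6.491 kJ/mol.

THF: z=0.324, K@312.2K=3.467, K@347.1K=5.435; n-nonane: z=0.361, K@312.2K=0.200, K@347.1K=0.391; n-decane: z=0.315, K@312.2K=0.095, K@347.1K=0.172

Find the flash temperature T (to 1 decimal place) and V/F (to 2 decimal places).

Adiabatic flash: solve Rachford–Rice at each trial T, then check hF = ψ·hV(T) + (1−ψ)·hL(T).
  T = 312.2 K: K = (3.467, 0.200, 0.095), RR gives ψ = 0.107, H_out = 3.397 kJ/mol
  T = 347.1 K: K = (5.435, 0.391, 0.172), RR gives ψ = 0.300, H_out = 14.965 kJ/mol
  T = 329.6 K: K = (4.390, 0.284, 0.130), RR gives ψ = 0.211, H_out = 9.552 kJ/mol
  T = 320.9 K: K = (3.914, 0.240, 0.111), RR gives ψ = 0.163, H_out = 6.623 kJ/mol
  T = 316.5 K: K = (3.684, 0.219, 0.103), RR gives ψ = 0.136, H_out = 5.037 kJ/mol
  T = 318.7 K: K = (3.798, 0.229, 0.107), RR gives ψ = 0.150, H_out = 5.840 kJ/mol
Linear interpolation between T = 318.7 (H_out = 5.840) and T = 320.9 (H_out = 6.623) on hF = 6.491 gives T ≈ 320.5 K, at which ψ = 0.16.

T = 320.5 K, V/F = 0.16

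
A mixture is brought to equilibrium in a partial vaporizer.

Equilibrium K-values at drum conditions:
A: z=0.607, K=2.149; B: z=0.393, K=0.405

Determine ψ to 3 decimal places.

ψ = 0.678

Let ψ = V/F and solve Σ zᵢ(Kᵢ−1)/(1+ψ(Kᵢ−1)) = 0.
Feasibility: ΣzᵢKᵢ = 1.464, Σzᵢ/Kᵢ = 1.253 — both > 1, two phases present.
Binary case is linear: z₁(K₁−1)(1+ψ(K₂−1)) + z₂(K₂−1)(1+ψ(K₁−1)) = 0
⇒ ψ = [z₁(K₁−1)+z₂(K₂−1)] / [−(K₁−1)(K₂−1)] = 0.4636/0.6837 = 0.678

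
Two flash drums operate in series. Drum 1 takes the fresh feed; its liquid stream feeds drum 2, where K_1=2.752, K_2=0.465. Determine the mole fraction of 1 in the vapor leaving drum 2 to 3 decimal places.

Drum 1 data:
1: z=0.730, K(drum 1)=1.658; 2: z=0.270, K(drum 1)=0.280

y_1 (drum 2) = 0.644

Drum 1:
Material balance + equilibrium reduce to Σ zᵢ(Kᵢ−1)/(1+ψ₁(Kᵢ−1)) = 0.
Feasibility: ΣzᵢKᵢ = 1.286, Σzᵢ/Kᵢ = 1.405 — both > 1, two phases present.
Newton–Raphson from ψ₁ = 0.5:
  ψ₁ = 0.500: g = 0.0577, g' = -0.521 → ψ₁ = 0.611
  ψ₁ = 0.611: g = -0.0044, g' = -0.607 → ψ₁ = 0.604
Converged at ψ₁ = 0.604.
Drum-1 compositions:
  1: x = 0.522, y = 0.866
  2: x = 0.478, y = 0.134
Drum-2 feed = drum-1 liquid: z₂ = (0.5225, 0.4775).
Drum 2:
Rachford–Rice: g(ψ₂) = Σ zᵢ(Kᵢ−1)/(1+ψ₂(Kᵢ−1)) = 0.
Feasibility: ΣzᵢKᵢ = 1.660, Σzᵢ/Kᵢ = 1.217 — both > 1, two phases present.
Binary case is linear: z₁(K₁−1)(1+ψ₂(K₂−1)) + z₂(K₂−1)(1+ψ₂(K₁−1)) = 0
⇒ ψ₂ = [z₁(K₁−1)+z₂(K₂−1)] / [−(K₁−1)(K₂−1)] = 0.6599/0.9373 = 0.704
  1: x = 0.234, y = 0.644
  2: x = 0.766, y = 0.356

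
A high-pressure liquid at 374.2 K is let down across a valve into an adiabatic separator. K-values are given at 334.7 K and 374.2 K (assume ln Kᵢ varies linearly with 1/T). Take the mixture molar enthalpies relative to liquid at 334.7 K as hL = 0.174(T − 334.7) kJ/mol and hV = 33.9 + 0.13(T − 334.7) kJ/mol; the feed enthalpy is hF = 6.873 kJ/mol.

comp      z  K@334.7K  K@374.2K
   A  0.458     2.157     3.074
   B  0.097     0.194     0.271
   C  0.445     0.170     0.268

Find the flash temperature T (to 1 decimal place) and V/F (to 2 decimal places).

Adiabatic flash: solve Rachford–Rice at each trial T, then check hF = ψ·hV(T) + (1−ψ)·hL(T).
  T = 334.7 K: K = (2.157, 0.194, 0.170), RR gives ψ = 0.086, H_out = 2.923 kJ/mol
  T = 374.2 K: K = (3.074, 0.271, 0.268), RR gives ψ = 0.365, H_out = 18.606 kJ/mol
  T = 354.4 K: K = (2.599, 0.231, 0.216), RR gives ψ = 0.247, H_out = 11.599 kJ/mol
  T = 344.5 K: K = (2.373, 0.212, 0.192), RR gives ψ = 0.175, H_out = 7.554 kJ/mol
  T = 339.6 K: K = (2.264, 0.203, 0.181), RR gives ψ = 0.133, H_out = 5.335 kJ/mol
  T = 342.1 K: K = (2.319, 0.208, 0.187), RR gives ψ = 0.155, H_out = 6.489 kJ/mol
Linear interpolation between T = 342.1 (H_out = 6.489) and T = 344.5 (H_out = 7.554) on hF = 6.873 gives T ≈ 343.0 K, at which ψ = 0.16.

T = 343.0 K, V/F = 0.16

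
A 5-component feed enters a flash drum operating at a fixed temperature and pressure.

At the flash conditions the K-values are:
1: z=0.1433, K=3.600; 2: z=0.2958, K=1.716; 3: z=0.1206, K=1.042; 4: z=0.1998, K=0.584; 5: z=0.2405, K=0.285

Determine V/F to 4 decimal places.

Rachford–Rice: g(V/F) = Σ zᵢ(Kᵢ−1)/(1+V/F(Kᵢ−1)) = 0.
Feasibility: ΣzᵢKᵢ = 1.3344, Σzᵢ/Kᵢ = 1.5139 — both > 1, two phases present.
Newton–Raphson from V/F = 0.39:
  V/F = 0.3900: g = 0.01788, g' = -0.6174 → V/F = 0.4190
  V/F = 0.4190: g = 0.00007, g' = -0.6132 → V/F = 0.4191
Converged at V/F = 0.4191.

V/F = 0.4191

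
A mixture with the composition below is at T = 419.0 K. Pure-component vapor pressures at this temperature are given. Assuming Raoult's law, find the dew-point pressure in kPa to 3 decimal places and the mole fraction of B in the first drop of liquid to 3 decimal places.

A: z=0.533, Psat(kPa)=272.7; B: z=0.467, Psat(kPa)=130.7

Pdew = 180.910 kPa, x_B = 0.646

At the dew point ψ → 1, so Σzᵢ/Kᵢ = 1 with Kᵢ = Pᵢˢᵃᵗ/P ⇒ 1/P = Σzᵢ/Pᵢˢᵃᵗ.
1/P = 0.533/272.7 + 0.467/130.7 = 0.005528 ⇒ P = 180.910 kPa
xᵢ = zᵢP/Pᵢˢᵃᵗ ⇒ x_B = 0.467·180.910/130.7 = 0.646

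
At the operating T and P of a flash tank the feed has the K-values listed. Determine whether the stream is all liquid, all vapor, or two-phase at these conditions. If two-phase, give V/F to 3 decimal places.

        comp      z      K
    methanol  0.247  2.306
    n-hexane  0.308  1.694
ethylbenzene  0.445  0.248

two-phase, V/F = 0.268

ΣzᵢKᵢ = 1.202; Σzᵢ/Kᵢ = 2.083.
Both exceed 1, so a two-phase solution exists.
Let ψ = V/F and solve Σ zᵢ(Kᵢ−1)/(1+ψ(Kᵢ−1)) = 0.
Iterate (Newton) starting at ψ = 0.39:
  ψ = 0.390: g = -0.0916, g' = -0.781 → ψ = 0.273
  ψ = 0.273: g = -0.0034, g' = -0.732 → ψ = 0.268
Converged at ψ = 0.268.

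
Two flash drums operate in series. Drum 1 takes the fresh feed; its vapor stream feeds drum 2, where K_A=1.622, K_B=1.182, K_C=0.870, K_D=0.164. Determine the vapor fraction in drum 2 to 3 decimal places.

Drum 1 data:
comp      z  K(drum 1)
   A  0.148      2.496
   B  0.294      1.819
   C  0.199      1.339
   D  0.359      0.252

V/F (drum 2) = 0.366

Drum 1:
Let ψ₁ = V/F and solve Σ zᵢ(Kᵢ−1)/(1+ψ₁(Kᵢ−1)) = 0.
Feasibility: ΣzᵢKᵢ = 1.261, Σzᵢ/Kᵢ = 1.794 — both > 1, two phases present.
Iterate (Newton) starting at ψ₁ = 0.54:
  ψ₁ = 0.540: g = -0.1041, g' = -0.778 → ψ₁ = 0.406
  ψ₁ = 0.406: g = -0.0081, g' = -0.671 → ψ₁ = 0.394
Converged at ψ₁ = 0.394.
Drum-1 compositions:
  A: x = 0.093, y = 0.232
  B: x = 0.222, y = 0.404
  C: x = 0.176, y = 0.235
  D: x = 0.509, y = 0.128
Drum-2 feed = drum-1 vapor: z₂ = (0.2324, 0.4043, 0.2351, 0.1283).
Drum 2:
Let ψ₂ = V/F and solve Σ zᵢ(Kᵢ−1)/(1+ψ₂(Kᵢ−1)) = 0.
Feasibility: ΣzᵢKᵢ = 1.080, Σzᵢ/Kᵢ = 1.538 — both > 1, two phases present.
Newton iteration, ψ₂⁰ = 0.5:
  ψ₂ = 0.500: g = -0.0393, g' = -0.333 → ψ₂ = 0.382
  ψ₂ = 0.382: g = -0.0041, g' = -0.268 → ψ₂ = 0.367
  ψ₂ = 0.367: g = -0.0000, g' = -0.262 → ψ₂ = 0.366
Converged at ψ₂ = 0.366.
  A: x = 0.189, y = 0.307
  B: x = 0.379, y = 0.448
  C: x = 0.247, y = 0.215
  D: x = 0.185, y = 0.030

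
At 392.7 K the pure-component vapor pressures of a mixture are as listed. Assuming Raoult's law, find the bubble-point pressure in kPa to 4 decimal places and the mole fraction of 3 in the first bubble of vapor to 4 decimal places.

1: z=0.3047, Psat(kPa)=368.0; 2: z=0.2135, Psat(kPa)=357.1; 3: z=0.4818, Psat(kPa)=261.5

At the bubble point ψ → 0, so ΣzᵢKᵢ = 1 with Kᵢ = Pᵢˢᵃᵗ/P ⇒ P = ΣzᵢPᵢˢᵃᵗ.
P = 0.3047·368.0 + 0.2135·357.1 + 0.4818·261.5 = 314.3612 kPa
yᵢ = zᵢPᵢˢᵃᵗ/P ⇒ y_3 = 0.4818·261.5/314.3612 = 0.4008

Pbub = 314.3612 kPa, y_3 = 0.4008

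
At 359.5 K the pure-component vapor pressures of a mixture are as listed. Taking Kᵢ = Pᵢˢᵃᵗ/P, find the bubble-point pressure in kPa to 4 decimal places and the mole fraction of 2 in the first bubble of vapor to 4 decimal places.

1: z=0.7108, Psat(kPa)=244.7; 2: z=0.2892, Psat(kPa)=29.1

Pbub = 182.3485 kPa, y_2 = 0.0462

At the bubble point ψ → 0, so ΣzᵢKᵢ = 1 with Kᵢ = Pᵢˢᵃᵗ/P ⇒ P = ΣzᵢPᵢˢᵃᵗ.
P = 0.7108·244.7 + 0.2892·29.1 = 182.3485 kPa
yᵢ = zᵢPᵢˢᵃᵗ/P ⇒ y_2 = 0.2892·29.1/182.3485 = 0.0462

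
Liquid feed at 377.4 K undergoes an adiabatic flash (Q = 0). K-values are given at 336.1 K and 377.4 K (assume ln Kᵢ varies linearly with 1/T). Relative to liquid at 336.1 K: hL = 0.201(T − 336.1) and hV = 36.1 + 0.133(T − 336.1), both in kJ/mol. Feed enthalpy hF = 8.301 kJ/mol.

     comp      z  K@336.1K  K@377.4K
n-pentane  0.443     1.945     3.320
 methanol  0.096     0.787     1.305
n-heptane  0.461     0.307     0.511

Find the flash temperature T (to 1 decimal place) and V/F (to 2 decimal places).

Adiabatic flash: solve Rachford–Rice at each trial T, then check hF = ψ·hV(T) + (1−ψ)·hL(T).
  T = 336.1 K: K = (1.945, 0.787, 0.307), RR gives ψ = 0.131, H_out = 4.736 kJ/mol
  T = 377.4 K: K = (3.320, 1.305, 0.511), RR gives ψ = 0.822, H_out = 35.667 kJ/mol
  T = 356.8 K: K = (2.582, 1.029, 0.402), RR gives ψ = 0.502, H_out = 21.560 kJ/mol
  T = 346.5 K: K = (2.252, 0.904, 0.353), RR gives ψ = 0.336, H_out = 13.975 kJ/mol
  T = 341.3 K: K = (2.095, 0.844, 0.330), RR gives ψ = 0.241, H_out = 9.645 kJ/mol
  T = 338.7 K: K = (2.019, 0.815, 0.318), RR gives ψ = 0.188, H_out = 7.279 kJ/mol
  T = 340.0 K: K = (2.057, 0.830, 0.324), RR gives ψ = 0.215, H_out = 8.482 kJ/mol
Linear interpolation between T = 338.7 (H_out = 7.279) and T = 340.0 (H_out = 8.482) on hF = 8.301 gives T ≈ 339.8 K, at which ψ = 0.21.

T = 339.8 K, V/F = 0.21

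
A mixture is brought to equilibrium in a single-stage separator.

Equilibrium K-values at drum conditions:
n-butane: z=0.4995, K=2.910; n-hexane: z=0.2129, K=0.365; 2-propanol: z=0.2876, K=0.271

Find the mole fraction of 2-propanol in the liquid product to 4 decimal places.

Newton iteration, ψ⁰ = 0.68:
  ψ = 0.6800: g = -0.23867, g' = -1.2118 → ψ = 0.4830
  ψ = 0.4830: g = -0.02240, g' = -1.0357 → ψ = 0.4614
Converged at ψ = 0.4614.
Compositions from xᵢ = zᵢ/(1+ψ(Kᵢ−1)), yᵢ = Kᵢxᵢ:
  n-butane: x = 0.2655, y = 0.7726
  n-hexane: x = 0.3011, y = 0.1099
  2-propanol: x = 0.4334, y = 0.1174

x_2-propanol = 0.4334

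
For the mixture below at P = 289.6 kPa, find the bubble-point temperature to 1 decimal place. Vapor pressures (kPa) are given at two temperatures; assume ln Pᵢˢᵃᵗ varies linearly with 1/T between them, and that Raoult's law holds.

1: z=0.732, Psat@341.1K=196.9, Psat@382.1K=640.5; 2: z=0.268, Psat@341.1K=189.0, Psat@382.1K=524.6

T = 354.3 K

Bubble-point temperature: ΣzᵢPᵢˢᵃᵗ(T) = P. Interpolate ln Pᵢˢᵃᵗ = aᵢ + bᵢ/T.
  T = 341.1 K: ΣzᵢPᵢˢᵃᵗ = 194.78 kPa
  T = 382.1 K: ΣzᵢPᵢˢᵃᵗ = 609.44 kPa
  T = 361.6 K: ΣzᵢPᵢˢᵃᵗ = 355.66 kPa
  T = 351.4 K: ΣzᵢPᵢˢᵃᵗ = 265.87 kPa
  T = 356.5 K: ΣzᵢPᵢˢᵃᵗ = 308.13 kPa
  T = 353.9 K: ΣzᵢPᵢˢᵃᵗ = 285.96 kPa
Interpolating between 353.9 K and 356.5 K gives T ≈ 354.3 K.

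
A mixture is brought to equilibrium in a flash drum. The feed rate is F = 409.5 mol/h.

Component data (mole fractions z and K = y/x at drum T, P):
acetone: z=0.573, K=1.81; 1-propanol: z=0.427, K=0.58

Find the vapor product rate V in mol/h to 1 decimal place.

V = 342.8 mol/h

Rachford–Rice: g(ψ) = Σ zᵢ(Kᵢ−1)/(1+ψ(Kᵢ−1)) = 0.
Check two-phase: ΣzᵢKᵢ = 1.285 > 1 and Σzᵢ/Kᵢ = 1.053 > 1, so g(0) = 0.285 > 0 and g(1) = -0.053 < 0.
Newton–Raphson from ψ = 0.62:
  ψ = 0.620: g = 0.0665, g' = -0.304 → ψ = 0.838
  ψ = 0.838: g = -0.0004, g' = -0.313 → ψ = 0.837
Converged at ψ = 0.837.
Then V = ψ·F = 0.8371·409.5 = 342.8 mol/h and L = F − V = 66.7 mol/h.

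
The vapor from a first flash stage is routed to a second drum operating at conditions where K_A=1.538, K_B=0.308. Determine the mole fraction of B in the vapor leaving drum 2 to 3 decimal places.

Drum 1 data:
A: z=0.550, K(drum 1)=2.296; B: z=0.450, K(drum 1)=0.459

Drum 1:
Rachford–Rice: g(ψ₁) = Σ zᵢ(Kᵢ−1)/(1+ψ₁(Kᵢ−1)) = 0.
Check two-phase: ΣzᵢKᵢ = 1.469 > 1 and Σzᵢ/Kᵢ = 1.220 > 1, so g(0) = 0.469 > 0 and g(1) = -0.220 < 0.
Newton–Raphson from ψ₁ = 0.4:
  ψ₁ = 0.400: g = 0.1588, g' = -0.615 → ψ₁ = 0.658
  ψ₁ = 0.658: g = 0.0067, g' = -0.587 → ψ₁ = 0.669
Converged at ψ₁ = 0.669.
Drum-1 compositions:
  A: x = 0.295, y = 0.676
  B: x = 0.705, y = 0.324
Drum-2 feed = drum-1 vapor: z₂ = (0.6762, 0.3238).
Drum 2:
Rachford–Rice: g(ψ₂) = Σ zᵢ(Kᵢ−1)/(1+ψ₂(Kᵢ−1)) = 0.
Feasibility: ΣzᵢKᵢ = 1.140, Σzᵢ/Kᵢ = 1.491 — both > 1, two phases present.
Binary case is linear: z₁(K₁−1)(1+ψ₂(K₂−1)) + z₂(K₂−1)(1+ψ₂(K₁−1)) = 0
⇒ ψ₂ = [z₁(K₁−1)+z₂(K₂−1)] / [−(K₁−1)(K₂−1)] = 0.1397/0.3723 = 0.375
  A: x = 0.563, y = 0.865
  B: x = 0.437, y = 0.135

y_B (drum 2) = 0.135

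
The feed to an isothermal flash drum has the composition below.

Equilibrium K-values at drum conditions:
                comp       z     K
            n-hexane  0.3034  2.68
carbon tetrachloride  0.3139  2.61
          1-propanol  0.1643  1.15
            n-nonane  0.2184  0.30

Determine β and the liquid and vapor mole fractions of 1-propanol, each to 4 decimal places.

Newton iteration, β⁰ = 0.51:
  β = 0.5100: g = 0.33716, g' = -0.7557 → β = 0.9561
  β = 0.9561: g = -0.04613, g' = -1.2335 → β = 0.9187
  β = 0.9187: g = -0.00245, g' = -1.1078 → β = 0.9165
Converged at β = 0.9165.
Compositions from xᵢ = zᵢ/(1+β(Kᵢ−1)), yᵢ = Kᵢxᵢ:
  n-hexane: x = 0.1195, y = 0.3202
  carbon tetrachloride: x = 0.1268, y = 0.3309
  1-propanol: x = 0.1444, y = 0.1661
  n-nonane: x = 0.6093, y = 0.1828

β = 0.9165, x_1-propanol = 0.1444, y_1-propanol = 0.1661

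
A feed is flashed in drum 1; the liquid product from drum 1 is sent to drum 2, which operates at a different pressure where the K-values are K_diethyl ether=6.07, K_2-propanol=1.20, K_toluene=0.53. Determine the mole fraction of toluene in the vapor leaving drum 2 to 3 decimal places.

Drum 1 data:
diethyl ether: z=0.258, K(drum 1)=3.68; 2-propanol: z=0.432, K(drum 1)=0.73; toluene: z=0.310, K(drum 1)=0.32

y_toluene (drum 2) = 0.291

Drum 1:
Iterate (Newton) starting at ψ₁ = 0.5:
  ψ₁ = 0.500: g = -0.1588, g' = -0.710 → ψ₁ = 0.276
  ψ₁ = 0.276: g = 0.0117, g' = -0.866 → ψ₁ = 0.290
Converged at ψ₁ = 0.290.
Drum-1 compositions:
  diethyl ether: x = 0.145, y = 0.534
  2-propanol: x = 0.469, y = 0.342
  toluene: x = 0.386, y = 0.124
Drum-2 feed = drum-1 liquid: z₂ = (0.1452, 0.4687, 0.3861).
Drum 2:
Let ψ₂ = V/F and solve Σ zᵢ(Kᵢ−1)/(1+ψ₂(Kᵢ−1)) = 0.
g(0) = ΣzᵢKᵢ − 1 = 0.648 and g(1) = 1 − Σzᵢ/Kᵢ = -0.143, so a root lies in (0, 1).
Iterate (Newton) starting at ψ₂ = 0.5:
  ψ₂ = 0.500: g = 0.0562, g' = -0.460 → ψ₂ = 0.622
  ψ₂ = 0.622: g = 0.0040, g' = -0.401 → ψ₂ = 0.632
Converged at ψ₂ = 0.632.
  diethyl ether: x = 0.035, y = 0.210
  2-propanol: x = 0.416, y = 0.499
  toluene: x = 0.549, y = 0.291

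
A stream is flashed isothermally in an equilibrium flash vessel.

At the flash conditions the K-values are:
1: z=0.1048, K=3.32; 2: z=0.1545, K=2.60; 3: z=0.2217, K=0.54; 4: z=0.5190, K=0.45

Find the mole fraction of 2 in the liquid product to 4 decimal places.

x_2 = 0.1329

Newton–Raphson from ψ = 0.5:
  ψ = 0.5000: g = -0.27627, g' = -0.6208 → ψ = 0.0550
  ψ = 0.0550: g = 0.04388, g' = -0.9942 → ψ = 0.0991
  ψ = 0.0991: g = 0.00229, g' = -0.8947 → ψ = 0.1017
Converged at ψ = 0.1017.
Compositions from xᵢ = zᵢ/(1+ψ(Kᵢ−1)), yᵢ = Kᵢxᵢ:
  1: x = 0.0848, y = 0.2815
  2: x = 0.1329, y = 0.3455
  3: x = 0.2326, y = 0.1256
  4: x = 0.5497, y = 0.2474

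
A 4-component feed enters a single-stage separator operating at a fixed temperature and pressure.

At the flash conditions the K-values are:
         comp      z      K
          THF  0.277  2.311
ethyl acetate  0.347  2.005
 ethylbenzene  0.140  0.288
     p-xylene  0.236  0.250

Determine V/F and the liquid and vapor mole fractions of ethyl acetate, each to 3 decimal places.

V/F = 0.516, x_ethyl acetate = 0.229, y_ethyl acetate = 0.458

Rachford–Rice: g(V/F) = Σ zᵢ(Kᵢ−1)/(1+V/F(Kᵢ−1)) = 0.
Feasibility: ΣzᵢKᵢ = 1.435, Σzᵢ/Kᵢ = 1.723 — both > 1, two phases present.
Iterate (Newton) starting at V/F = 0.62:
  V/F = 0.620: g = -0.0941, g' = -0.969 → V/F = 0.523
  V/F = 0.523: g = -0.0059, g' = -0.858 → V/F = 0.516
Converged at V/F = 0.516.
Compositions from xᵢ = zᵢ/(1+V/F(Kᵢ−1)), yᵢ = Kᵢxᵢ:
  THF: x = 0.165, y = 0.382
  ethyl acetate: x = 0.229, y = 0.458
  ethylbenzene: x = 0.221, y = 0.064
  p-xylene: x = 0.385, y = 0.096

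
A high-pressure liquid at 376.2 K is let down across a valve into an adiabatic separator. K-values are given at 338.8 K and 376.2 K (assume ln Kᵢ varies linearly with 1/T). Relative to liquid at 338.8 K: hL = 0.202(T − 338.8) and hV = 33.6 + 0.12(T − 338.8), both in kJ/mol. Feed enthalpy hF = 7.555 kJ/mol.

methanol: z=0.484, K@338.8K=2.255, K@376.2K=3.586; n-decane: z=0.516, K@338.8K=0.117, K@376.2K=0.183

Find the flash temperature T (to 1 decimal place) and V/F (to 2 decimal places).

Adiabatic flash: solve Rachford–Rice at each trial T, then check hF = ψ·hV(T) + (1−ψ)·hL(T).
  T = 338.8 K: K = (2.255, 0.117), RR gives ψ = 0.137, H_out = 4.602 kJ/mol
  T = 376.2 K: K = (3.586, 0.183), RR gives ψ = 0.393, H_out = 19.551 kJ/mol
  T = 357.5 K: K = (2.878, 0.148), RR gives ψ = 0.293, H_out = 13.186 kJ/mol
  T = 348.1 K: K = (2.554, 0.132), RR gives ψ = 0.226, H_out = 9.287 kJ/mol
  T = 343.5 K: K = (2.404, 0.124), RR gives ψ = 0.185, H_out = 7.100 kJ/mol
  T = 345.8 K: K = (2.478, 0.128), RR gives ψ = 0.206, H_out = 8.221 kJ/mol
Linear interpolation between T = 343.5 (H_out = 7.100) and T = 345.8 (H_out = 8.221) on hF = 7.555 gives T ≈ 344.4 K, at which ψ = 0.19.

T = 344.4 K, V/F = 0.19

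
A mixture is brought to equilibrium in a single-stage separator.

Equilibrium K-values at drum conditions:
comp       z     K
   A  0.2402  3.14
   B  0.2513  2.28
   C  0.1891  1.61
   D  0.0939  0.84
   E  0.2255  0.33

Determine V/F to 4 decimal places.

V/F = 0.9017

Rachford–Rice: g(V/F) = Σ zᵢ(Kᵢ−1)/(1+V/F(Kᵢ−1)) = 0.
g(0) = ΣzᵢKᵢ − 1 = 0.7849 and g(1) = 1 − Σzᵢ/Kᵢ = -0.0993, so a root lies in (0, 1).
Newton iteration, V/F⁰ = 0.31:
  V/F = 0.3100: g = 0.42982, g' = -0.8223 → V/F = 0.8327
  V/F = 0.8327: g = 0.05787, g' = -0.7907 → V/F = 0.9059
  V/F = 0.9059: g = -0.00381, g' = -0.9034 → V/F = 0.9017
Converged at V/F = 0.9017.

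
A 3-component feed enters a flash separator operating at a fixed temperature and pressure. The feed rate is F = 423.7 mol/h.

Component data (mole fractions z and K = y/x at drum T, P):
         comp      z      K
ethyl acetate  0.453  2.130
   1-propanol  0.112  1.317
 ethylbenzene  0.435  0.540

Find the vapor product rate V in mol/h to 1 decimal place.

V = 318.1 mol/h

Material balance + equilibrium reduce to Σ zᵢ(Kᵢ−1)/(1+V/F(Kᵢ−1)) = 0.
Check two-phase: ΣzᵢKᵢ = 1.347 > 1 and Σzᵢ/Kᵢ = 1.103 > 1, so g(0) = 0.347 > 0 and g(1) = -0.103 < 0.
Newton iteration, V/F⁰ = 0.41:
  V/F = 0.410: g = 0.1346, g' = -0.419 → V/F = 0.731
  V/F = 0.731: g = 0.0075, g' = -0.390 → V/F = 0.751
Converged at V/F = 0.751.
Then V = V/F·F = 0.7507·423.7 = 318.1 mol/h and L = F − V = 105.6 mol/h.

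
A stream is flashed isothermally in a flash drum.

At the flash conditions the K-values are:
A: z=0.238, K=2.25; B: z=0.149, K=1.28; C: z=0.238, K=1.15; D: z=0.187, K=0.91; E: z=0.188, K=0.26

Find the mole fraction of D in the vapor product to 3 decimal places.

Let β = V/F and solve Σ zᵢ(Kᵢ−1)/(1+β(Kᵢ−1)) = 0.
g(0) = ΣzᵢKᵢ − 1 = 0.219 and g(1) = 1 − Σzᵢ/Kᵢ = -0.358, so a root lies in (0, 1).
Iterate (Newton) starting at β = 0.5:
  β = 0.500: g = 0.0144, g' = -0.415 → β = 0.535
  β = 0.535: g = -0.0003, g' = -0.431 → β = 0.534
Converged at β = 0.534.
Compositions from xᵢ = zᵢ/(1+β(Kᵢ−1)), yᵢ = Kᵢxᵢ:
  A: x = 0.143, y = 0.321
  B: x = 0.130, y = 0.166
  C: x = 0.220, y = 0.253
  D: x = 0.196, y = 0.179
  E: x = 0.311, y = 0.081

y_D = 0.179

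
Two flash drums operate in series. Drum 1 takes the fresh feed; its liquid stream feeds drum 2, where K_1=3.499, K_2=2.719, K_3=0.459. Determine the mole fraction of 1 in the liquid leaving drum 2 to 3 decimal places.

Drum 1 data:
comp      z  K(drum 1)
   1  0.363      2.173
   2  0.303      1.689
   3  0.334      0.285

x_1 (drum 2) = 0.093

Drum 1:
Newton–Raphson from ψ₁ = 0.5:
  ψ₁ = 0.500: g = 0.0520, g' = -0.692 → ψ₁ = 0.575
  ψ₁ = 0.575: g = -0.0018, g' = -0.744 → ψ₁ = 0.573
Converged at ψ₁ = 0.573.
Drum-1 compositions:
  1: x = 0.217, y = 0.472
  2: x = 0.217, y = 0.367
  3: x = 0.566, y = 0.161
Drum-2 feed = drum-1 liquid: z₂ = (0.2171, 0.2173, 0.5656).
Drum 2:
Rachford–Rice: g(ψ₂) = Σ zᵢ(Kᵢ−1)/(1+ψ₂(Kᵢ−1)) = 0.
g(0) = ΣzᵢKᵢ − 1 = 0.610 and g(1) = 1 − Σzᵢ/Kᵢ = -0.374, so a root lies in (0, 1).
Newton iteration, ψ₂⁰ = 0.61:
  ψ₂ = 0.610: g = -0.0594, g' = -0.735 → ψ₂ = 0.529
  ψ₂ = 0.529: g = 0.0006, g' = -0.752 → ψ₂ = 0.530
Converged at ψ₂ = 0.530.
  1: x = 0.093, y = 0.327
  2: x = 0.114, y = 0.309
  3: x = 0.793, y = 0.364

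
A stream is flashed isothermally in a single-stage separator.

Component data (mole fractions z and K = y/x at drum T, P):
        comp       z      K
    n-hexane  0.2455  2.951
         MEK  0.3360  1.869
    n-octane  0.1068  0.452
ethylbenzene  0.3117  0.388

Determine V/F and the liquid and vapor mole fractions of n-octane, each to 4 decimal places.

Rachford–Rice: g(V/F) = Σ zᵢ(Kᵢ−1)/(1+V/F(Kᵢ−1)) = 0.
Check two-phase: ΣzᵢKᵢ = 1.5217 > 1 and Σzᵢ/Kᵢ = 1.3026 > 1, so g(0) = 0.5217 > 0 and g(1) = -0.3026 < 0.
Newton–Raphson from V/F = 0.5:
  V/F = 0.5000: g = 0.09051, g' = -0.6660 → V/F = 0.6359
  V/F = 0.6359: g = -0.00031, g' = -0.6798 → V/F = 0.6355
Converged at V/F = 0.6355.
Compositions from xᵢ = zᵢ/(1+V/F(Kᵢ−1)), yᵢ = Kᵢxᵢ:
  n-hexane: x = 0.1096, y = 0.3235
  MEK: x = 0.2165, y = 0.4046
  n-octane: x = 0.1639, y = 0.0741
  ethylbenzene: x = 0.5101, y = 0.1979

V/F = 0.6355, x_n-octane = 0.1639, y_n-octane = 0.0741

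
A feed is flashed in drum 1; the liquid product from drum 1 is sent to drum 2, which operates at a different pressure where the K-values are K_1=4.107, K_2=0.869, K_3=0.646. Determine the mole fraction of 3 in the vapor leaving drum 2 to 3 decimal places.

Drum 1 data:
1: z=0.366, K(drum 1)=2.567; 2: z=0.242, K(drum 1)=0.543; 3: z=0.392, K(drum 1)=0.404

y_3 (drum 2) = 0.397

Drum 1:
Material balance + equilibrium reduce to Σ zᵢ(Kᵢ−1)/(1+ψ₁(Kᵢ−1)) = 0.
Check two-phase: ΣzᵢKᵢ = 1.229 > 1 and Σzᵢ/Kᵢ = 1.559 > 1, so g(0) = 0.229 > 0 and g(1) = -0.559 < 0.
Newton iteration, ψ₁⁰ = 0.69:
  ψ₁ = 0.690: g = -0.2828, g' = -0.717 → ψ₁ = 0.296
  ψ₁ = 0.296: g = -0.0195, g' = -0.692 → ψ₁ = 0.267
  ψ₁ = 0.267: g = 0.0002, g' = -0.709 → ψ₁ = 0.268
Converged at ψ₁ = 0.268.
Drum-1 compositions:
  1: x = 0.258, y = 0.662
  2: x = 0.276, y = 0.150
  3: x = 0.466, y = 0.188
Drum-2 feed = drum-1 liquid: z₂ = (0.2578, 0.2757, 0.4664).
Drum 2:
Let ψ₂ = V/F and solve Σ zᵢ(Kᵢ−1)/(1+ψ₂(Kᵢ−1)) = 0.
Check two-phase: ΣzᵢKᵢ = 1.600 > 1 and Σzᵢ/Kᵢ = 1.102 > 1, so g(0) = 0.600 > 0 and g(1) = -0.102 < 0.
Newton–Raphson from ψ₂ = 0.5:
  ψ₂ = 0.500: g = 0.0744, g' = -0.473 → ψ₂ = 0.657
  ψ₂ = 0.657: g = 0.0086, g' = -0.374 → ψ₂ = 0.680
  ψ₂ = 0.680: g = 0.0001, g' = -0.364 → ψ₂ = 0.681
Converged at ψ₂ = 0.681.
  1: x = 0.083, y = 0.340
  2: x = 0.303, y = 0.263
  3: x = 0.614, y = 0.397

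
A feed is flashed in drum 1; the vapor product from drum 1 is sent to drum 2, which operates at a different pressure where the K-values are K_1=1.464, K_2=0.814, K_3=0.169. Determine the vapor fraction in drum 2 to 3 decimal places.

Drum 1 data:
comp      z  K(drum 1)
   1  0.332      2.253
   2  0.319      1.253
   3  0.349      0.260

V/F (drum 2) = 0.287

Drum 1:
Newton iteration, ψ₁⁰ = 0.5:
  ψ₁ = 0.500: g = -0.0825, g' = -0.695 → ψ₁ = 0.381
  ψ₁ = 0.381: g = -0.0046, g' = -0.627 → ψ₁ = 0.374
Converged at ψ₁ = 0.374.
Drum-1 compositions:
  1: x = 0.226, y = 0.509
  2: x = 0.291, y = 0.365
  3: x = 0.482, y = 0.125
Drum-2 feed = drum-1 vapor: z₂ = (0.5094, 0.3652, 0.1254).
Drum 2:
Material balance + equilibrium reduce to Σ zᵢ(Kᵢ−1)/(1+ψ₂(Kᵢ−1)) = 0.
Feasibility: ΣzᵢKᵢ = 1.064, Σzᵢ/Kᵢ = 1.539 — both > 1, two phases present.
Iterate (Newton) starting at ψ₂ = 0.5:
  ψ₂ = 0.500: g = -0.0614, g' = -0.341 → ψ₂ = 0.320
  ψ₂ = 0.320: g = -0.0084, g' = -0.258 → ψ₂ = 0.287
Converged at ψ₂ = 0.287.
  1: x = 0.450, y = 0.658
  2: x = 0.386, y = 0.314
  3: x = 0.165, y = 0.028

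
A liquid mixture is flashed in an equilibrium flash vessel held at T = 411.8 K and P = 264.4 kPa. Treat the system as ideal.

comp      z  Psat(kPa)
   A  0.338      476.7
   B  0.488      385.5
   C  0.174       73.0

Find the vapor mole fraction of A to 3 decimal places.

Raoult's law: Kᵢ = Pᵢˢᵃᵗ/P = Pᵢˢᵃᵗ/264.4.
  K_A = 476.7/264.4 = 1.80295, K_B = 385.5/264.4 = 1.45802, K_C = 73.0/264.4 = 0.27610
Rachford–Rice: g(β) = Σ zᵢ(Kᵢ−1)/(1+β(Kᵢ−1)) = 0.
Check two-phase: ΣzᵢKᵢ = 1.369 > 1 and Σzᵢ/Kᵢ = 1.152 > 1, so g(0) = 0.369 > 0 and g(1) = -0.152 < 0.
Newton–Raphson from β = 0.37:
  β = 0.370: g = 0.2283, g' = -0.374 → β = 0.980
  β = 0.980: g = -0.1270, g' = -1.195 → β = 0.873
  β = 0.873: g = -0.0234, g' = -0.802 → β = 0.844
  β = 0.844: g = -0.0010, g' = -0.734 → β = 0.843
Converged at β = 0.843.
Compositions from xᵢ = zᵢ/(1+β(Kᵢ−1)), yᵢ = Kᵢxᵢ:
  A: x = 0.202, y = 0.363
  B: x = 0.352, y = 0.513
  C: x = 0.446, y = 0.123

y_A = 0.363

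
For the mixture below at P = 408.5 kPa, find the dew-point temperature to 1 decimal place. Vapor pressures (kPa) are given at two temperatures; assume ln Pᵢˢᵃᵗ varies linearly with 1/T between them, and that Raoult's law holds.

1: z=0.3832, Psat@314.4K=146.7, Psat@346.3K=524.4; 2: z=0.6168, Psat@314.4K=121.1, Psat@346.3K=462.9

Dew-point temperature: Σzᵢ·P/Pᵢˢᵃᵗ(T) = 1. Interpolate ln Pᵢˢᵃᵗ = aᵢ + bᵢ/T.
  T = 314.4 K: ΣzᵢP/Pᵢˢᵃᵗ = 3.1477
  T = 346.3 K: ΣzᵢP/Pᵢˢᵃᵗ = 0.8428
  T = 330.4 K: ΣzᵢP/Pᵢˢᵃᵗ = 1.5743
  T = 338.4 K: ΣzᵢP/Pᵢˢᵃᵗ = 1.1412
  T = 342.4 K: ΣzᵢP/Pᵢˢᵃᵗ = 0.9771
  T = 340.4 K: ΣzᵢP/Pᵢˢᵃᵗ = 1.0555
Interpolating between 340.4 K and 342.4 K gives T ≈ 341.8 K.

T = 341.8 K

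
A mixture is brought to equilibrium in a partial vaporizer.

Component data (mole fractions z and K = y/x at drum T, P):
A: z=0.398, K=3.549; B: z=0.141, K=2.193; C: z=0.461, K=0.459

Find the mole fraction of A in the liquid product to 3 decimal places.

x_A = 0.134

Material balance + equilibrium reduce to Σ zᵢ(Kᵢ−1)/(1+V/F(Kᵢ−1)) = 0.
Feasibility: ΣzᵢKᵢ = 1.933, Σzᵢ/Kᵢ = 1.181 — both > 1, two phases present.
Newton iteration, V/F⁰ = 0.51:
  V/F = 0.510: g = 0.2012, g' = -0.824 → V/F = 0.754
  V/F = 0.754: g = 0.0143, g' = -0.743 → V/F = 0.774
Converged at V/F = 0.774.
Compositions from xᵢ = zᵢ/(1+V/F(Kᵢ−1)), yᵢ = Kᵢxᵢ:
  A: x = 0.134, y = 0.475
  B: x = 0.073, y = 0.161
  C: x = 0.793, y = 0.364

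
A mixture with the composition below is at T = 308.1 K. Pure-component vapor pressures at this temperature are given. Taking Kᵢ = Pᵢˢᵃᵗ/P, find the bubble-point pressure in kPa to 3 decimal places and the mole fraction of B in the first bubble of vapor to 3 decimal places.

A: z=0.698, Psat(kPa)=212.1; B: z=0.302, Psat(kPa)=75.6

Pbub = 170.877 kPa, y_B = 0.134

At the bubble point ψ → 0, so ΣzᵢKᵢ = 1 with Kᵢ = Pᵢˢᵃᵗ/P ⇒ P = ΣzᵢPᵢˢᵃᵗ.
P = 0.698·212.1 + 0.302·75.6 = 170.877 kPa
yᵢ = zᵢPᵢˢᵃᵗ/P ⇒ y_B = 0.302·75.6/170.877 = 0.134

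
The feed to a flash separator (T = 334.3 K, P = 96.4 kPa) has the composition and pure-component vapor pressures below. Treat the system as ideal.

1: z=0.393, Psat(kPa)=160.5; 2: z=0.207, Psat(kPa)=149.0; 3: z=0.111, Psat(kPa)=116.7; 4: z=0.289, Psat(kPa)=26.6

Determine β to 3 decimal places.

Raoult's law: Kᵢ = Pᵢˢᵃᵗ/P = Pᵢˢᵃᵗ/96.4.
  K_1 = 160.5/96.4 = 1.66494, K_2 = 149.0/96.4 = 1.54564, K_3 = 116.7/96.4 = 1.21058, K_4 = 26.6/96.4 = 0.27593
Newton–Raphson from β = 0.5:
  β = 0.500: g = -0.0220, g' = -0.512 → β = 0.457
  β = 0.457: g = -0.0006, g' = -0.484 → β = 0.456
Converged at β = 0.456.

β = 0.456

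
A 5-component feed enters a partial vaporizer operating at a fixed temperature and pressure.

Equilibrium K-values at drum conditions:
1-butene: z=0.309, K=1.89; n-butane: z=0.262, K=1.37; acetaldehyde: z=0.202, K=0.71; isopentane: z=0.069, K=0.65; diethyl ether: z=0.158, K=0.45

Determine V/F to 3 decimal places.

V/F = 0.699

Material balance + equilibrium reduce to Σ zᵢ(Kᵢ−1)/(1+V/F(Kᵢ−1)) = 0.
Check two-phase: ΣzᵢKᵢ = 1.202 > 1 and Σzᵢ/Kᵢ = 1.097 > 1, so g(0) = 0.202 > 0 and g(1) = -0.097 < 0.
Iterate (Newton) starting at V/F = 0.5:
  V/F = 0.500: g = 0.0545, g' = -0.269 → V/F = 0.702
  V/F = 0.702: g = -0.0010, g' = -0.284 → V/F = 0.699
Converged at V/F = 0.699.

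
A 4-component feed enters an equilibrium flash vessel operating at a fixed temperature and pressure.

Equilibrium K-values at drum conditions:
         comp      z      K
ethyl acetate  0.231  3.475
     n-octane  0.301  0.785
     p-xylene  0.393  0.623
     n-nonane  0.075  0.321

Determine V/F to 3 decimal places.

V/F = 0.348

Iterate (Newton) starting at V/F = 0.3:
  V/F = 0.300: g = 0.0279, g' = -0.607 → V/F = 0.346
  V/F = 0.346: g = 0.0011, g' = -0.560 → V/F = 0.348
Converged at V/F = 0.348.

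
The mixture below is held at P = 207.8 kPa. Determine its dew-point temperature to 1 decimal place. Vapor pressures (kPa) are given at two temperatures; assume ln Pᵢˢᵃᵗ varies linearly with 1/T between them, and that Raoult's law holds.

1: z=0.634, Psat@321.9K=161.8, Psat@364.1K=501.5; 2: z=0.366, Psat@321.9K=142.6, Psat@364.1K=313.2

Dew-point temperature: Σzᵢ·P/Pᵢˢᵃᵗ(T) = 1. Interpolate ln Pᵢˢᵃᵗ = aᵢ + bᵢ/T.
  T = 321.9 K: ΣzᵢP/Pᵢˢᵃᵗ = 1.3476
  T = 364.1 K: ΣzᵢP/Pᵢˢᵃᵗ = 0.5055
  T = 343.0 K: ΣzᵢP/Pᵢˢᵃᵗ = 0.7980
  T = 332.4 K: ΣzᵢP/Pᵢˢᵃᵗ = 1.0286
  T = 337.7 K: ΣzᵢP/Pᵢˢᵃᵗ = 0.9040
  T = 335.0 K: ΣzᵢP/Pᵢˢᵃᵗ = 0.9649
  T = 333.7 K: ΣzᵢP/Pᵢˢᵃᵗ = 0.9961
Interpolating between 332.4 K and 333.7 K gives T ≈ 333.5 K.

T = 333.5 K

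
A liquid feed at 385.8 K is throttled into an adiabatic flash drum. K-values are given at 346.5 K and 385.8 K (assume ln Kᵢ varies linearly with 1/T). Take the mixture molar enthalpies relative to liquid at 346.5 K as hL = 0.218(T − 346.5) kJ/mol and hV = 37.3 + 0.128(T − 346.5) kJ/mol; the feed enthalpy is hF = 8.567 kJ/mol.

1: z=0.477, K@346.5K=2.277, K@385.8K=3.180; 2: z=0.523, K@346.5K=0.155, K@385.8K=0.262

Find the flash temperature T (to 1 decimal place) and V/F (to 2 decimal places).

T = 352.1 K, V/F = 0.20

Adiabatic flash: solve Rachford–Rice at each trial T, then check hF = ψ·hV(T) + (1−ψ)·hL(T).
  T = 346.5 K: K = (2.277, 0.155), RR gives ψ = 0.155, H_out = 5.779 kJ/mol
  T = 385.8 K: K = (3.180, 0.262), RR gives ψ = 0.406, H_out = 22.290 kJ/mol
  T = 366.1 K: K = (2.714, 0.204), RR gives ψ = 0.294, H_out = 14.731 kJ/mol
  T = 356.3 K: K = (2.492, 0.179), RR gives ψ = 0.230, H_out = 10.518 kJ/mol
  T = 351.4 K: K = (2.384, 0.167), RR gives ψ = 0.194, H_out = 8.230 kJ/mol
  T = 353.9 K: K = (2.439, 0.173), RR gives ψ = 0.213, H_out = 9.416 kJ/mol
  T = 352.6 K: K = (2.410, 0.169), RR gives ψ = 0.203, H_out = 8.804 kJ/mol
Linear interpolation between T = 351.4 (H_out = 8.230) and T = 352.6 (H_out = 8.804) on hF = 8.567 gives T ≈ 352.1 K, at which ψ = 0.20.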